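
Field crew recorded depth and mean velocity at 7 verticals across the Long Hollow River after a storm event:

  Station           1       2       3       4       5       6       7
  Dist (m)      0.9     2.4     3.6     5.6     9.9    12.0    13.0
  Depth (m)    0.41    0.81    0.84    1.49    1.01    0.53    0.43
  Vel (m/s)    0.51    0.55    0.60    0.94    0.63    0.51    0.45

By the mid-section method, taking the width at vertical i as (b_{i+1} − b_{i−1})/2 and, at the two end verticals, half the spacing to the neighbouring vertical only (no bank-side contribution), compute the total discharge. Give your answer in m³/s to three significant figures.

w_1 = (2.4 − 0.9)/2 = 0.75 m; q_1 = 0.51 × 0.41 × 0.75 = 0.1568 m³/s
w_2 = (3.6 − 0.9)/2 = 1.35 m; q_2 = 0.55 × 0.81 × 1.35 = 0.6014 m³/s
w_3 = (5.6 − 2.4)/2 = 1.6 m; q_3 = 0.60 × 0.84 × 1.6 = 0.8064 m³/s
w_4 = (9.9 − 3.6)/2 = 3.15 m; q_4 = 0.94 × 1.49 × 3.15 = 4.412 m³/s
w_5 = (12.0 − 5.6)/2 = 3.2 m; q_5 = 0.63 × 1.01 × 3.2 = 2.036 m³/s
w_6 = (13.0 − 9.9)/2 = 1.55 m; q_6 = 0.51 × 0.53 × 1.55 = 0.4190 m³/s
w_7 = (13.0 − 12.0)/2 = 0.5 m; q_7 = 0.45 × 0.43 × 0.5 = 0.09675 m³/s
Q = Σ qᵢ = 8.528 m³/s

8.53 m³/s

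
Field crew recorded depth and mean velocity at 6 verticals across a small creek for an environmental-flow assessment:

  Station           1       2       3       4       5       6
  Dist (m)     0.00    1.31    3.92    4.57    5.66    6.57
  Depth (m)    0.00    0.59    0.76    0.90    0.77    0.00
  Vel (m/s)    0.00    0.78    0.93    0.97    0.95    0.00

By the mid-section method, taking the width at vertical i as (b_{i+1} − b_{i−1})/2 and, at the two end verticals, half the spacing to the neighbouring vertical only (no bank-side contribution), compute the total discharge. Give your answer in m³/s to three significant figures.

3.55 m³/s

w_2 = (3.92 − 0.00)/2 = 1.96 m; q_2 = 0.78 × 0.59 × 1.96 = 0.9020 m³/s
w_3 = (4.57 − 1.31)/2 = 1.63 m; q_3 = 0.93 × 0.76 × 1.63 = 1.152 m³/s
w_4 = (5.66 − 3.92)/2 = 0.87 m; q_4 = 0.97 × 0.90 × 0.87 = 0.7595 m³/s
w_5 = (6.57 − 4.57)/2 = 1 m; q_5 = 0.95 × 0.77 × 1 = 0.7315 m³/s
Stations 1, 6 contribute zero (depth or velocity is 0).
Q = Σ qᵢ = 3.545 m³/s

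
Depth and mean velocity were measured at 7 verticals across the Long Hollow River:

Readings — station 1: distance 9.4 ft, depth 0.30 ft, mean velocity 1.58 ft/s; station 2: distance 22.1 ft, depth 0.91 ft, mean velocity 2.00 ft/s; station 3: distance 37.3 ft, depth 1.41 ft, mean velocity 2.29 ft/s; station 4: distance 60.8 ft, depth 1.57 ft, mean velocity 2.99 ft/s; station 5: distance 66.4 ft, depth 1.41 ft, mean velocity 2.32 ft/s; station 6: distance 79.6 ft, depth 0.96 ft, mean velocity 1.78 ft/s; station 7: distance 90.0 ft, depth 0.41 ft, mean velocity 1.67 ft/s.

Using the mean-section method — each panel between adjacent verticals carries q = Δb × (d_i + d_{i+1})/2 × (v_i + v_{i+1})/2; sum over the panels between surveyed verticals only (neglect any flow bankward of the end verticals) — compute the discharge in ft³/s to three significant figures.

211 ft³/s

Panel 1-2: Δb = 12.7 ft, d̄ = (0.30+0.91)/2 = 0.605, v̄ = (1.58+2.00)/2 = 1.79 → q = 12.7×0.605×1.79 = 13.75 ft³/s
Panel 2-3: Δb = 15.2 ft, d̄ = (0.91+1.41)/2 = 1.16, v̄ = (2.00+2.29)/2 = 2.145 → q = 15.2×1.16×2.145 = 37.82 ft³/s
Panel 3-4: Δb = 23.5 ft, d̄ = (1.41+1.57)/2 = 1.49, v̄ = (2.29+2.99)/2 = 2.64 → q = 23.5×1.49×2.64 = 92.44 ft³/s
Panel 4-5: Δb = 5.6 ft, d̄ = (1.57+1.41)/2 = 1.49, v̄ = (2.99+2.32)/2 = 2.655 → q = 5.6×1.49×2.655 = 22.15 ft³/s
Panel 5-6: Δb = 13.2 ft, d̄ = (1.41+0.96)/2 = 1.185, v̄ = (2.32+1.78)/2 = 2.05 → q = 13.2×1.185×2.05 = 32.07 ft³/s
Panel 6-7: Δb = 10.4 ft, d̄ = (0.96+0.41)/2 = 0.685, v̄ = (1.78+1.67)/2 = 1.725 → q = 10.4×0.685×1.725 = 12.29 ft³/s
Q = Σ q = 210.5 ft³/s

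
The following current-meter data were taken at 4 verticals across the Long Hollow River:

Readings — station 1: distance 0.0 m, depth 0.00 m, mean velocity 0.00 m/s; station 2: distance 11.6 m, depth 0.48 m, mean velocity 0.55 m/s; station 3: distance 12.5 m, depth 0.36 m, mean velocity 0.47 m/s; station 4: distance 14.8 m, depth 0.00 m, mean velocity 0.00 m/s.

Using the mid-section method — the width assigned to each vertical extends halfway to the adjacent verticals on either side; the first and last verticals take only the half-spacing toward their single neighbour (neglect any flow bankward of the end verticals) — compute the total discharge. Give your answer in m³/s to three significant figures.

w_2 = (12.5 − 0.0)/2 = 6.25 m; q_2 = 0.55 × 0.48 × 6.25 = 1.650 m³/s
w_3 = (14.8 − 11.6)/2 = 1.6 m; q_3 = 0.47 × 0.36 × 1.6 = 0.2707 m³/s
Stations 1, 4 contribute zero (depth or velocity is 0).
Q = Σ qᵢ = 1.921 m³/s

1.92 m³/s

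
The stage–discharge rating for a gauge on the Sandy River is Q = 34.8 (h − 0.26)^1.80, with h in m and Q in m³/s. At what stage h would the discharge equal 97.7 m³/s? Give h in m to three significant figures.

2.03 m

h − h₀ = (Q/C)^(1/b) = (97.7/34.8)^(1/1.80) = 1.774 m
h = 0.26 + 1.774 = 2.034 m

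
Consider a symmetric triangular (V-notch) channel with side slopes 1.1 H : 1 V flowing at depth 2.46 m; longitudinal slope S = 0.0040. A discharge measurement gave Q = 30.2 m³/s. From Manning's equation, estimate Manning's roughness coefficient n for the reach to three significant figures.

0.0131

A = z·y² = 1.1×2.46² = 6.657 m²
P = 2y√(1+z²) = 2×2.46×√(1+1.1²) = 7.314 m
R = A/P = 6.657/7.314 = 0.9101 m
n = (1/Q)·A·R^(2/3)·S^(1/2) = (1/30.2) × 6.657 × 0.9391 × 0.06325 = 0.01309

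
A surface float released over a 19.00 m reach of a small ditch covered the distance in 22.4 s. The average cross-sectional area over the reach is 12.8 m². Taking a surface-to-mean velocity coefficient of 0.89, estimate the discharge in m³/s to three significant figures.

v_surface = L / t̄ = 19.00 / 22.4 = 0.8482 m/s
v_mean = 0.89 × 0.8482 = 0.7549 m/s
Q = A × v_mean = 12.8 × 0.7549 = 9.663 m³/s

9.66 m³/s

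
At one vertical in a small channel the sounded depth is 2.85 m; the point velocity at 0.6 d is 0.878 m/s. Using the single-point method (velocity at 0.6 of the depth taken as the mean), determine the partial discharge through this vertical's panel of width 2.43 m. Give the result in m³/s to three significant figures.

v̄ = v₀.₆ = 0.878 m/s
q = v̄ × d × w = 0.8780 × 2.85 × 2.43 = 6.081 m³/s

6.08 m³/s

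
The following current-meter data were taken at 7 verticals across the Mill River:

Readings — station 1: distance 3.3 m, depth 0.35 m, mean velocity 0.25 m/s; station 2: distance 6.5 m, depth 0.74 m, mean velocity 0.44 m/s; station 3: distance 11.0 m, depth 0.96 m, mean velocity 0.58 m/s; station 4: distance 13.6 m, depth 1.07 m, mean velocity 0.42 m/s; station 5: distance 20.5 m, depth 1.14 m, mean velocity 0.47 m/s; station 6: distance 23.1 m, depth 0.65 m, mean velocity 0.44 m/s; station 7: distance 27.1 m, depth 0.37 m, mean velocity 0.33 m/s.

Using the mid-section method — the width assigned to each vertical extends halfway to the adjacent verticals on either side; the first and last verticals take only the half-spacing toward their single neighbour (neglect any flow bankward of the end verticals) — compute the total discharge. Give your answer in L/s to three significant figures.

w_1 = (6.5 − 3.3)/2 = 1.6 m; q_1 = 0.25 × 0.35 × 1.6 = 0.1400 m³/s
w_2 = (11.0 − 3.3)/2 = 3.85 m; q_2 = 0.44 × 0.74 × 3.85 = 1.254 m³/s
w_3 = (13.6 − 6.5)/2 = 3.55 m; q_3 = 0.58 × 0.96 × 3.55 = 1.977 m³/s
w_4 = (20.5 − 11.0)/2 = 4.75 m; q_4 = 0.42 × 1.07 × 4.75 = 2.135 m³/s
w_5 = (23.1 − 13.6)/2 = 4.75 m; q_5 = 0.47 × 1.14 × 4.75 = 2.545 m³/s
w_6 = (27.1 − 20.5)/2 = 3.3 m; q_6 = 0.44 × 0.65 × 3.3 = 0.9438 m³/s
w_7 = (27.1 − 23.1)/2 = 2 m; q_7 = 0.33 × 0.37 × 2 = 0.2442 m³/s
Q = Σ qᵢ = 9.238 m³/s
= 9.238 × 1000 = 9238 L/s

9240 L/s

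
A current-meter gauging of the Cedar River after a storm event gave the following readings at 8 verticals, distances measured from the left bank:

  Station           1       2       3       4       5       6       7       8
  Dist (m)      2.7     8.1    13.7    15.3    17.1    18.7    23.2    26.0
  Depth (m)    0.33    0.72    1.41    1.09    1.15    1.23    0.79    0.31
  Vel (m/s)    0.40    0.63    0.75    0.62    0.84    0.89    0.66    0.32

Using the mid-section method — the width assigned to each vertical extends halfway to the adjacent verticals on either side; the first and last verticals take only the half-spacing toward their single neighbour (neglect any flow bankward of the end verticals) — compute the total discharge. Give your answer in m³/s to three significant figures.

14.8 m³/s

w_1 = (8.1 − 2.7)/2 = 2.7 m; q_1 = 0.40 × 0.33 × 2.7 = 0.3564 m³/s
w_2 = (13.7 − 2.7)/2 = 5.5 m; q_2 = 0.63 × 0.72 × 5.5 = 2.495 m³/s
w_3 = (15.3 − 8.1)/2 = 3.6 m; q_3 = 0.75 × 1.41 × 3.6 = 3.807 m³/s
w_4 = (17.1 − 13.7)/2 = 1.7 m; q_4 = 0.62 × 1.09 × 1.7 = 1.149 m³/s
w_5 = (18.7 − 15.3)/2 = 1.7 m; q_5 = 0.84 × 1.15 × 1.7 = 1.642 m³/s
w_6 = (23.2 − 17.1)/2 = 3.05 m; q_6 = 0.89 × 1.23 × 3.05 = 3.339 m³/s
w_7 = (26.0 − 18.7)/2 = 3.65 m; q_7 = 0.66 × 0.79 × 3.65 = 1.903 m³/s
w_8 = (26.0 − 23.2)/2 = 1.4 m; q_8 = 0.32 × 0.31 × 1.4 = 0.1389 m³/s
Q = Σ qᵢ = 14.83 m³/s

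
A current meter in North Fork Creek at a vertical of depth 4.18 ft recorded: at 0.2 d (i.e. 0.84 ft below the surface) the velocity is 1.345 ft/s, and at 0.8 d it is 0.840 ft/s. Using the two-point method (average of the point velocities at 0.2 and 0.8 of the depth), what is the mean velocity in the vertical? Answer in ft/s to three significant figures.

v̄ = (1.345 + 0.840) / 2 = 1.093 ft/s

1.09 ft/s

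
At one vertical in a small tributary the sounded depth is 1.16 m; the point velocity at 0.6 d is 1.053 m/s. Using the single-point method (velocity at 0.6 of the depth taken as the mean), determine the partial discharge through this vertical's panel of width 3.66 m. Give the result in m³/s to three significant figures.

v̄ = v₀.₆ = 1.053 m/s
q = v̄ × d × w = 1.053 × 1.16 × 3.66 = 4.471 m³/s

4.47 m³/s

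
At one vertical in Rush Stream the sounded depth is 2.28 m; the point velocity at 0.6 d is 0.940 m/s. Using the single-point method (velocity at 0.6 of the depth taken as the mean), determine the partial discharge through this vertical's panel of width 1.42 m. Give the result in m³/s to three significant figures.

3.04 m³/s

v̄ = v₀.₆ = 0.940 m/s
q = v̄ × d × w = 0.9400 × 2.28 × 1.42 = 3.043 m³/s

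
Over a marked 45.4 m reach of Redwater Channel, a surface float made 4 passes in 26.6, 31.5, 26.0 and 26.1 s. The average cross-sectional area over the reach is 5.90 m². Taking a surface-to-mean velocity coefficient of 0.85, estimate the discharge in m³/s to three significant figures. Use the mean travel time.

t̄ = (26.6 + 31.5 + 26.0 + 26.1) / 4 = 27.55 s
v_surface = L / t̄ = 45.4 / 27.55 = 1.648 m/s
v_mean = 0.85 × 1.648 = 1.401 m/s
Q = A × v_mean = 5.90 × 1.401 = 8.264 m³/s

8.26 m³/s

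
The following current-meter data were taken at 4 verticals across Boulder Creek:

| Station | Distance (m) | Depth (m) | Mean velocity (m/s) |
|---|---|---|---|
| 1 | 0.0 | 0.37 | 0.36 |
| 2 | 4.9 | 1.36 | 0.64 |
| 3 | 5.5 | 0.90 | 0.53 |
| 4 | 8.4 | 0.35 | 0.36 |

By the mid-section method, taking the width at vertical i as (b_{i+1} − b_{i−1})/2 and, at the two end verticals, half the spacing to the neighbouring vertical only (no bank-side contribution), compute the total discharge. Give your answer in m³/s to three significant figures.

3.74 m³/s

w_1 = (4.9 − 0.0)/2 = 2.45 m; q_1 = 0.36 × 0.37 × 2.45 = 0.3263 m³/s
w_2 = (5.5 − 0.0)/2 = 2.75 m; q_2 = 0.64 × 1.36 × 2.75 = 2.394 m³/s
w_3 = (8.4 − 4.9)/2 = 1.75 m; q_3 = 0.53 × 0.90 × 1.75 = 0.8348 m³/s
w_4 = (8.4 − 5.5)/2 = 1.45 m; q_4 = 0.36 × 0.35 × 1.45 = 0.1827 m³/s
Q = Σ qᵢ = 3.737 m³/s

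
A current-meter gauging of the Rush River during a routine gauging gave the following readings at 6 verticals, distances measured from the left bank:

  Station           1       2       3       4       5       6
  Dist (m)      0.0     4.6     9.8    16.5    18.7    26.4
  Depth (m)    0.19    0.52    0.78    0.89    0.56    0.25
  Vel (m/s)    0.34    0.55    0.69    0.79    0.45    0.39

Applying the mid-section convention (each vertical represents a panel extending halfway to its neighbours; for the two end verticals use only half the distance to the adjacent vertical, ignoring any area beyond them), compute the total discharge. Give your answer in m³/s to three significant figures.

9.50 m³/s

w_1 = (4.6 − 0.0)/2 = 2.3 m; q_1 = 0.34 × 0.19 × 2.3 = 0.1486 m³/s
w_2 = (9.8 − 0.0)/2 = 4.9 m; q_2 = 0.55 × 0.52 × 4.9 = 1.401 m³/s
w_3 = (16.5 − 4.6)/2 = 5.95 m; q_3 = 0.69 × 0.78 × 5.95 = 3.202 m³/s
w_4 = (18.7 − 9.8)/2 = 4.45 m; q_4 = 0.79 × 0.89 × 4.45 = 3.129 m³/s
w_5 = (26.4 − 16.5)/2 = 4.95 m; q_5 = 0.45 × 0.56 × 4.95 = 1.247 m³/s
w_6 = (26.4 − 18.7)/2 = 3.85 m; q_6 = 0.39 × 0.25 × 3.85 = 0.3754 m³/s
Q = Σ qᵢ = 9.504 m³/s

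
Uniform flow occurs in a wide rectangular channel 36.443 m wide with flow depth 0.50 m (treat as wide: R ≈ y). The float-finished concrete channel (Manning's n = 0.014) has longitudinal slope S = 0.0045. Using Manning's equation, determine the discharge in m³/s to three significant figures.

55.0 m³/s

A = b·y = 36.443 × 0.50 = 18.22 m²
Wide channel: R ≈ y = 0.50 m
Q = (1/n)·A·R^(2/3)·S^(1/2) = (1/0.014) × 18.22 × 0.5000^(2/3) × 0.0045^(1/2) = 55.00 m³/s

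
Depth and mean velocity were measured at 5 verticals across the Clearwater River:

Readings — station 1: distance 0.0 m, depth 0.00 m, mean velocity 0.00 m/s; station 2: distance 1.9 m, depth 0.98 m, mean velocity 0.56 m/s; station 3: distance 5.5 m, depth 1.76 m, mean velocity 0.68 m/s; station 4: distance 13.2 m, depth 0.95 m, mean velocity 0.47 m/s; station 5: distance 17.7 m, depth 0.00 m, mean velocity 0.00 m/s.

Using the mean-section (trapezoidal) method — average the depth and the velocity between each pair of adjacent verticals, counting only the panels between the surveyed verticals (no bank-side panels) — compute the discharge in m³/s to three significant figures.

9.82 m³/s

Panel 1-2: Δb = 1.9 m, d̄ = (0.00+0.98)/2 = 0.49, v̄ = (0.00+0.56)/2 = 0.28 → q = 1.9×0.49×0.28 = 0.2607 m³/s
Panel 2-3: Δb = 3.6 m, d̄ = (0.98+1.76)/2 = 1.37, v̄ = (0.56+0.68)/2 = 0.62 → q = 3.6×1.37×0.62 = 3.058 m³/s
Panel 3-4: Δb = 7.7 m, d̄ = (1.76+0.95)/2 = 1.355, v̄ = (0.68+0.47)/2 = 0.575 → q = 7.7×1.355×0.575 = 5.999 m³/s
Panel 4-5: Δb = 4.5 m, d̄ = (0.95+0.00)/2 = 0.475, v̄ = (0.47+0.00)/2 = 0.235 → q = 4.5×0.475×0.235 = 0.5023 m³/s
Q = Σ q = 9.820 m³/s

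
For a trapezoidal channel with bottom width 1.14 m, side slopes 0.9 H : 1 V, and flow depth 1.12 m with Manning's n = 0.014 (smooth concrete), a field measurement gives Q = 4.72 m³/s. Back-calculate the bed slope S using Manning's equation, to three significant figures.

A = (b + z·y)·y = (1.14 + 0.9×1.12)×1.12 = 2.406 m²
P = b + 2y√(1+z²) = 1.14 + 2×1.12×√(1+0.9²) = 4.154 m
R = A/P = 2.406/4.154 = 0.5792 m
S = (Q·n / (1·A·R^(2/3)))² = (4.72×0.014 / (1×2.406×0.6948))² = 0.001563

0.00156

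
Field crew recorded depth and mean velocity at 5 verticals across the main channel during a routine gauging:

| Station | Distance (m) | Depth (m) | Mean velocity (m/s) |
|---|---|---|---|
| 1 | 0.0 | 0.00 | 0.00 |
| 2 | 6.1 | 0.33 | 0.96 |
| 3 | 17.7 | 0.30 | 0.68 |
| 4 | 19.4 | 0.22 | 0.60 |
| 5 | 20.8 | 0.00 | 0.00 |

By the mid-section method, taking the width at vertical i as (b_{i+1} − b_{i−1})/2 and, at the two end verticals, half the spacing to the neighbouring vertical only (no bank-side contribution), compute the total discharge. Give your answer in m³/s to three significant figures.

4.36 m³/s

w_2 = (17.7 − 0.0)/2 = 8.85 m; q_2 = 0.96 × 0.33 × 8.85 = 2.804 m³/s
w_3 = (19.4 − 6.1)/2 = 6.65 m; q_3 = 0.68 × 0.30 × 6.65 = 1.357 m³/s
w_4 = (20.8 − 17.7)/2 = 1.55 m; q_4 = 0.60 × 0.22 × 1.55 = 0.2046 m³/s
Stations 1, 5 contribute zero (depth or velocity is 0).
Q = Σ qᵢ = 4.365 m³/s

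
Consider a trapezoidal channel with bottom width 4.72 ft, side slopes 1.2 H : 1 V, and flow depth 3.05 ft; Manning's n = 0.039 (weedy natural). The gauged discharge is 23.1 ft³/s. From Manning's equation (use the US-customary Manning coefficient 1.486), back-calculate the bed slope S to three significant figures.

A = (b + z·y)·y = (4.72 + 1.2×3.05)×3.05 = 25.56 ft²
P = b + 2y√(1+z²) = 4.72 + 2×3.05×√(1+1.2²) = 14.25 ft
R = A/P = 25.56/14.25 = 1.794 ft
S = (Q·n / (1.486·A·R^(2/3)))² = (23.1×0.039 / (1.486×25.56×1.476))² = 0.0002581

0.000258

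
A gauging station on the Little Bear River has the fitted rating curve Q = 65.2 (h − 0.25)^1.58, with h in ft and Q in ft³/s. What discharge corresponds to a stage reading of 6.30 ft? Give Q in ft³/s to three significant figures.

1120 ft³/s

Q = 65.2 × (6.30 − 0.25)^1.58 = 65.2 × 6.05^1.58 = 1121 ft³/s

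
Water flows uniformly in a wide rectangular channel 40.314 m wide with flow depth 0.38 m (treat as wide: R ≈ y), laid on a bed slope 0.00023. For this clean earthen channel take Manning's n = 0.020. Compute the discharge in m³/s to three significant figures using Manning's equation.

6.09 m³/s

A = b·y = 40.314 × 0.38 = 15.32 m²
Wide channel: R ≈ y = 0.38 m
Q = (1/n)·A·R^(2/3)·S^(1/2) = (1/0.020) × 15.32 × 0.3800^(2/3) × 0.00023^(1/2) = 6.094 m³/s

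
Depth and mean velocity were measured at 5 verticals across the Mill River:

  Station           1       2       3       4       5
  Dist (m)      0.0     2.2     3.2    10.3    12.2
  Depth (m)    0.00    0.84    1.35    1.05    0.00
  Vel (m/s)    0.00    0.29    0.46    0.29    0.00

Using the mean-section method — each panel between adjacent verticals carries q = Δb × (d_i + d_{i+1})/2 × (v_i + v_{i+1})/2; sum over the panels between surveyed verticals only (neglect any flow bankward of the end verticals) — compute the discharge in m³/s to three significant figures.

3.88 m³/s

Panel 1-2: Δb = 2.2 m, d̄ = (0.00+0.84)/2 = 0.42, v̄ = (0.00+0.29)/2 = 0.145 → q = 2.2×0.42×0.145 = 0.1340 m³/s
Panel 2-3: Δb = 1 m, d̄ = (0.84+1.35)/2 = 1.095, v̄ = (0.29+0.46)/2 = 0.375 → q = 1×1.095×0.375 = 0.4106 m³/s
Panel 3-4: Δb = 7.1 m, d̄ = (1.35+1.05)/2 = 1.2, v̄ = (0.46+0.29)/2 = 0.375 → q = 7.1×1.2×0.375 = 3.195 m³/s
Panel 4-5: Δb = 1.9 m, d̄ = (1.05+0.00)/2 = 0.525, v̄ = (0.29+0.00)/2 = 0.145 → q = 1.9×0.525×0.145 = 0.1446 m³/s
Q = Σ q = 3.884 m³/s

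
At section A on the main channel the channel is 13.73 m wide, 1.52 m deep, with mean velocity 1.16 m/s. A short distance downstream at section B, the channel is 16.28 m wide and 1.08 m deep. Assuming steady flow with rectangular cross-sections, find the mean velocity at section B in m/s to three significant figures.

1.38 m/s

Q = A₁V₁ = (13.73×1.52) × 1.16 = 24.21 m³/s
A₂ = 16.28 × 1.08 = 17.58 m²
V₂ = Q/A₂ = 24.21/17.58 = 1.377 m/s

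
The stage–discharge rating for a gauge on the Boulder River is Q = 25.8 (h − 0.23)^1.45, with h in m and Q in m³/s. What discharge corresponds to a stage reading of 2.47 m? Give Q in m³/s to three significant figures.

Q = 25.8 × (2.47 − 0.23)^1.45 = 25.8 × 2.24^1.45 = 83.08 m³/s

83.1 m³/s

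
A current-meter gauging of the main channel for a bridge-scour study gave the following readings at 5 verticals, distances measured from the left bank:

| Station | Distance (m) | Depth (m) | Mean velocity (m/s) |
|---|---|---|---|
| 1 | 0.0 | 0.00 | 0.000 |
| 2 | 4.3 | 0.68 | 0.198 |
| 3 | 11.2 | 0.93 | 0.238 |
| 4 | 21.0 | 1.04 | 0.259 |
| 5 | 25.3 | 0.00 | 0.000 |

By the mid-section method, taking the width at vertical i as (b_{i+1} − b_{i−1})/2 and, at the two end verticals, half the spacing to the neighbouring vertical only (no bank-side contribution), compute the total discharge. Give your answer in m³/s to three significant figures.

w_2 = (11.2 − 0.0)/2 = 5.6 m; q_2 = 0.198 × 0.68 × 5.6 = 0.7540 m³/s
w_3 = (21.0 − 4.3)/2 = 8.35 m; q_3 = 0.238 × 0.93 × 8.35 = 1.848 m³/s
w_4 = (25.3 − 11.2)/2 = 7.05 m; q_4 = 0.259 × 1.04 × 7.05 = 1.899 m³/s
Stations 1, 5 contribute zero (depth or velocity is 0).
Q = Σ qᵢ = 4.501 m³/s

4.50 m³/s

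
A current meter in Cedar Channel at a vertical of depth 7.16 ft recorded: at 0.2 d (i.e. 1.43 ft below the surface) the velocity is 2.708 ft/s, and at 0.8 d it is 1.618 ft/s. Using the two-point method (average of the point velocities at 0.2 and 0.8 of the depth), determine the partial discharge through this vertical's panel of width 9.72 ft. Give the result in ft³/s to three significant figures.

v̄ = (2.708 + 1.618) / 2 = 2.163 ft/s
q = v̄ × d × w = 2.163 × 7.16 × 9.72 = 150.5 ft³/s

151 ft³/s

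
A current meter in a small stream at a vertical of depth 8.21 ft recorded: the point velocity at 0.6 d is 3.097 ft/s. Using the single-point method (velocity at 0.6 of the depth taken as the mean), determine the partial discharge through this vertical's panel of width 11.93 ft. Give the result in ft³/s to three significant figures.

v̄ = v₀.₆ = 3.097 ft/s
q = v̄ × d × w = 3.097 × 8.21 × 11.93 = 303.3 ft³/s

303 ft³/s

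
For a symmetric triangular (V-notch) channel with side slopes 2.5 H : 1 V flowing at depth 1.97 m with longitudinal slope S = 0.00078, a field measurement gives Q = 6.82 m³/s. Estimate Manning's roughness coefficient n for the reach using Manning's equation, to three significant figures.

A = z·y² = 2.5×1.97² = 9.702 m²
P = 2y√(1+z²) = 2×1.97×√(1+2.5²) = 10.61 m
R = A/P = 9.702/10.61 = 0.9145 m
n = (1/Q)·A·R^(2/3)·S^(1/2) = (1/6.82) × 9.702 × 0.9422 × 0.02793 = 0.03743

0.0374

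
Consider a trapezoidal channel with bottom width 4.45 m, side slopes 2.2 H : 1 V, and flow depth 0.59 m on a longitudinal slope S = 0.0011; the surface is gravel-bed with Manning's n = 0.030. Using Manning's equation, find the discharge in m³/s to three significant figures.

A = (b + z·y)·y = (4.45 + 2.2×0.59)×0.59 = 3.391 m²
P = b + 2y√(1+z²) = 4.45 + 2×0.59×√(1+2.2²) = 7.302 m
R = A/P = 3.391/7.302 = 0.4645 m
Q = (1/n)·A·R^(2/3)·S^(1/2) = (1/0.030) × 3.391 × 0.4645^(2/3) × 0.0011^(1/2) = 2.249 m³/s

2.25 m³/s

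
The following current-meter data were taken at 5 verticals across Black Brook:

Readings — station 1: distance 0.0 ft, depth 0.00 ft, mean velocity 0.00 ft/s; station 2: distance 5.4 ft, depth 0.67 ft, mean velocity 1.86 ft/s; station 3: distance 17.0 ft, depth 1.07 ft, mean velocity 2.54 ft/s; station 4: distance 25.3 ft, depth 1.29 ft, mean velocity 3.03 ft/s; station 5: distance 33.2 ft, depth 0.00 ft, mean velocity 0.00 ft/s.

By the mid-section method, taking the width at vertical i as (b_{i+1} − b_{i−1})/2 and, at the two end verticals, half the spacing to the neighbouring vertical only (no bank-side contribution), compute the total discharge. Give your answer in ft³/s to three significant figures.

69.3 ft³/s

w_2 = (17.0 − 0.0)/2 = 8.5 ft; q_2 = 1.86 × 0.67 × 8.5 = 10.59 ft³/s
w_3 = (25.3 − 5.4)/2 = 9.95 ft; q_3 = 2.54 × 1.07 × 9.95 = 27.04 ft³/s
w_4 = (33.2 − 17.0)/2 = 8.1 ft; q_4 = 3.03 × 1.29 × 8.1 = 31.66 ft³/s
Stations 1, 5 contribute zero (depth or velocity is 0).
Q = Σ qᵢ = 69.30 ft³/s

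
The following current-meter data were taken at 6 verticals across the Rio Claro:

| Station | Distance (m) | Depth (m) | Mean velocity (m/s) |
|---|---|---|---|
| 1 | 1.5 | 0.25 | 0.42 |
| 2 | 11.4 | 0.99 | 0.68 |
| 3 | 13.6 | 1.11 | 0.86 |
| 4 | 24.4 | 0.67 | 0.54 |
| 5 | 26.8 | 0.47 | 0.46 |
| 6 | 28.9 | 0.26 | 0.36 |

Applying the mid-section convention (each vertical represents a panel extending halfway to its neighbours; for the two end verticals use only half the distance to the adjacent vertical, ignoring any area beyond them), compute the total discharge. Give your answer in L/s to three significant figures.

13800 L/s

w_1 = (11.4 − 1.5)/2 = 4.95 m; q_1 = 0.42 × 0.25 × 4.95 = 0.5198 m³/s
w_2 = (13.6 − 1.5)/2 = 6.05 m; q_2 = 0.68 × 0.99 × 6.05 = 4.073 m³/s
w_3 = (24.4 − 11.4)/2 = 6.5 m; q_3 = 0.86 × 1.11 × 6.5 = 6.205 m³/s
w_4 = (26.8 − 13.6)/2 = 6.6 m; q_4 = 0.54 × 0.67 × 6.6 = 2.388 m³/s
w_5 = (28.9 − 24.4)/2 = 2.25 m; q_5 = 0.46 × 0.47 × 2.25 = 0.4865 m³/s
w_6 = (28.9 − 26.8)/2 = 1.05 m; q_6 = 0.36 × 0.26 × 1.05 = 0.09828 m³/s
Q = Σ qᵢ = 13.77 m³/s
= 13.77 × 1000 = 13770 L/s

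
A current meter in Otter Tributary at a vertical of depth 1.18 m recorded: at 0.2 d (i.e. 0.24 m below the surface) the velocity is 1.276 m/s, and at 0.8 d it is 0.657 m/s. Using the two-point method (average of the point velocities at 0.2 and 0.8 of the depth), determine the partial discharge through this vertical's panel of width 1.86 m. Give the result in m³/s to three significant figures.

v̄ = (1.276 + 0.657) / 2 = 0.9665 m/s
q = v̄ × d × w = 0.9665 × 1.18 × 1.86 = 2.121 m³/s

2.12 m³/s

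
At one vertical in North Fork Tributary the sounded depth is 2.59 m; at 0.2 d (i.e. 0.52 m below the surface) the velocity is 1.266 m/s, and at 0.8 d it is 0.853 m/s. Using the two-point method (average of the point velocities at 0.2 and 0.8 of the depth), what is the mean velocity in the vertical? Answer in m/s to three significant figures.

1.06 m/s

v̄ = (1.266 + 0.853) / 2 = 1.060 m/s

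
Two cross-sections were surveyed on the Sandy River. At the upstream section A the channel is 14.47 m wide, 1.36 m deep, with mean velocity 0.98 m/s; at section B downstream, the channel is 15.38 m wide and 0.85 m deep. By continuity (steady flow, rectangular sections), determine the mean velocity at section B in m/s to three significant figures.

Q = A₁V₁ = (14.47×1.36) × 0.98 = 19.29 m³/s
A₂ = 15.38 × 0.85 = 13.07 m²
V₂ = Q/A₂ = 19.29/13.07 = 1.475 m/s

1.48 m/s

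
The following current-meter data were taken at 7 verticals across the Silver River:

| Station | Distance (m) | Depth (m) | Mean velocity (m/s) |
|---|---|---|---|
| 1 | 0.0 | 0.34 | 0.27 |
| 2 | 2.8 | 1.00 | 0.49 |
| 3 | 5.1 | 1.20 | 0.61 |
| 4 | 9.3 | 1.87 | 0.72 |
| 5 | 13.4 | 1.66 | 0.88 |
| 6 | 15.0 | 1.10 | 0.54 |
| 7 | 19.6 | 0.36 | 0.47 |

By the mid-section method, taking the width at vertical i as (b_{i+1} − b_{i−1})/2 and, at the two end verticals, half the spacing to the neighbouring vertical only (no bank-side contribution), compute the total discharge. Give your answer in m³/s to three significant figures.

15.7 m³/s

w_1 = (2.8 − 0.0)/2 = 1.4 m; q_1 = 0.27 × 0.34 × 1.4 = 0.1285 m³/s
w_2 = (5.1 − 0.0)/2 = 2.55 m; q_2 = 0.49 × 1.00 × 2.55 = 1.250 m³/s
w_3 = (9.3 − 2.8)/2 = 3.25 m; q_3 = 0.61 × 1.20 × 3.25 = 2.379 m³/s
w_4 = (13.4 − 5.1)/2 = 4.15 m; q_4 = 0.72 × 1.87 × 4.15 = 5.588 m³/s
w_5 = (15.0 − 9.3)/2 = 2.85 m; q_5 = 0.88 × 1.66 × 2.85 = 4.163 m³/s
w_6 = (19.6 − 13.4)/2 = 3.1 m; q_6 = 0.54 × 1.10 × 3.1 = 1.841 m³/s
w_7 = (19.6 − 15.0)/2 = 2.3 m; q_7 = 0.47 × 0.36 × 2.3 = 0.3892 m³/s
Q = Σ qᵢ = 15.74 m³/s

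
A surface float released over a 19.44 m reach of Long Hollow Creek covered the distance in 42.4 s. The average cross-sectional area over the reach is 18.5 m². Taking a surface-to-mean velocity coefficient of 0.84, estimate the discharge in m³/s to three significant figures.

7.12 m³/s

v_surface = L / t̄ = 19.44 / 42.4 = 0.4585 m/s
v_mean = 0.84 × 0.4585 = 0.3851 m/s
Q = A × v_mean = 18.5 × 0.3851 = 7.125 m³/s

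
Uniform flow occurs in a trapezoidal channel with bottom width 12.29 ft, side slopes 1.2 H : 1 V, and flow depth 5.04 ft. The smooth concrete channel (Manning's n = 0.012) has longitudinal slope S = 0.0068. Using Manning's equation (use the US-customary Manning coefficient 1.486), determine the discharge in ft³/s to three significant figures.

2090 ft³/s

A = (b + z·y)·y = (12.29 + 1.2×5.04)×5.04 = 92.42 ft²
P = b + 2y√(1+z²) = 12.29 + 2×5.04×√(1+1.2²) = 28.04 ft
R = A/P = 92.42/28.04 = 3.297 ft
Q = (1.486/n)·A·R^(2/3)·S^(1/2) = (1.486/0.012) × 92.42 × 3.297^(2/3) × 0.0068^(1/2) = 2091 ft³/s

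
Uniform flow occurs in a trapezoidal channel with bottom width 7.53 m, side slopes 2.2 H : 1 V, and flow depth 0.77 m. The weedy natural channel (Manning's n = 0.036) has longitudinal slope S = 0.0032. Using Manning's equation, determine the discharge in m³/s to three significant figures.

A = (b + z·y)·y = (7.53 + 2.2×0.77)×0.77 = 7.102 m²
P = b + 2y√(1+z²) = 7.53 + 2×0.77×√(1+2.2²) = 11.25 m
R = A/P = 7.102/11.25 = 0.6312 m
Q = (1/n)·A·R^(2/3)·S^(1/2) = (1/0.036) × 7.102 × 0.6312^(2/3) × 0.0032^(1/2) = 8.213 m³/s

8.21 m³/s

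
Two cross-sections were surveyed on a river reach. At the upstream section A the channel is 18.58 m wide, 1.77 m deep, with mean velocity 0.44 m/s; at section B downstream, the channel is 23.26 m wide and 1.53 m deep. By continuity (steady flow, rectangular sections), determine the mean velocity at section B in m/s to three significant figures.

0.407 m/s

Q = A₁V₁ = (18.58×1.77) × 0.44 = 14.47 m³/s
A₂ = 23.26 × 1.53 = 35.59 m²
V₂ = Q/A₂ = 14.47/35.59 = 0.4066 m/s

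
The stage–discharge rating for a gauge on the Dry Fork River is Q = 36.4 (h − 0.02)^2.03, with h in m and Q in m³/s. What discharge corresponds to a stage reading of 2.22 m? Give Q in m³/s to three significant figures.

Q = 36.4 × (2.22 − 0.02)^2.03 = 36.4 × 2.2^2.03 = 180.4 m³/s

180 m³/s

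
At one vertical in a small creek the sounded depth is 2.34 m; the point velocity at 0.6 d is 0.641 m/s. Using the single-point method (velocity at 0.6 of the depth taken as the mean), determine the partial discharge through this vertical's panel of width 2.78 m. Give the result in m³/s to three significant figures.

v̄ = v₀.₆ = 0.641 m/s
q = v̄ × d × w = 0.6410 × 2.34 × 2.78 = 4.170 m³/s

4.17 m³/s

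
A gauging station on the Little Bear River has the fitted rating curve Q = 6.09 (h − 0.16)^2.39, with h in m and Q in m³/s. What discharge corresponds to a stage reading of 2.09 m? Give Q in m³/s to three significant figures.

Q = 6.09 × (2.09 − 0.16)^2.39 = 6.09 × 1.93^2.39 = 29.32 m³/s

29.3 m³/s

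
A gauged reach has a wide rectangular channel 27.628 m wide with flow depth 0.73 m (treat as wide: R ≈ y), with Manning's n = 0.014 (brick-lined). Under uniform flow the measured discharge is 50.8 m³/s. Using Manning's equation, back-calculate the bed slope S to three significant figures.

A = b·y = 27.628 × 0.73 = 20.17 m²
Wide channel: R ≈ y = 0.73 m
S = (Q·n / (1·A·R^(2/3)))² = (50.8×0.014 / (1×20.17×0.8107))² = 0.001892

0.00189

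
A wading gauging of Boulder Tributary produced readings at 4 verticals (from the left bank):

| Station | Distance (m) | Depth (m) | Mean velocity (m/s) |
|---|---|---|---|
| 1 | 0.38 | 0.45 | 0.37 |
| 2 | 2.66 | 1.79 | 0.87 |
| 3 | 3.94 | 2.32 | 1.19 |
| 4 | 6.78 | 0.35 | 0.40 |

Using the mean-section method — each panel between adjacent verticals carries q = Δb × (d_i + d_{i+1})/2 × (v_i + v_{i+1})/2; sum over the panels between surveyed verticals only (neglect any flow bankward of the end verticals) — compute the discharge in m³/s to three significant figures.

Panel 1-2: Δb = 2.28 m, d̄ = (0.45+1.79)/2 = 1.12, v̄ = (0.37+0.87)/2 = 0.62 → q = 2.28×1.12×0.62 = 1.583 m³/s
Panel 2-3: Δb = 1.28 m, d̄ = (1.79+2.32)/2 = 2.055, v̄ = (0.87+1.19)/2 = 1.03 → q = 1.28×2.055×1.03 = 2.709 m³/s
Panel 3-4: Δb = 2.84 m, d̄ = (2.32+0.35)/2 = 1.335, v̄ = (1.19+0.40)/2 = 0.795 → q = 2.84×1.335×0.795 = 3.014 m³/s
Q = Σ q = 7.307 m³/s

7.31 m³/s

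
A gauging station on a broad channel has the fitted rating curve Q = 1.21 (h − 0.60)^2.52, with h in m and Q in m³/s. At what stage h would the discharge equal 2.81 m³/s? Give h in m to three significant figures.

2.00 m

h − h₀ = (Q/C)^(1/b) = (2.81/1.21)^(1/2.52) = 1.397 m
h = 0.60 + 1.397 = 1.997 m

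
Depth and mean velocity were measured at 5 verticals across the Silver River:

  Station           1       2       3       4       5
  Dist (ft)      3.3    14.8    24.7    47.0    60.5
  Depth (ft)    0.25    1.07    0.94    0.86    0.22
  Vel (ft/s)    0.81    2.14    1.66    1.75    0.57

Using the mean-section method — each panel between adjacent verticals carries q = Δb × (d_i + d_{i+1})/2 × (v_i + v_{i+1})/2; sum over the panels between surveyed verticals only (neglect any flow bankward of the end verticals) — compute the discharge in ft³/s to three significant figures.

72.8 ft³/s

Panel 1-2: Δb = 11.5 ft, d̄ = (0.25+1.07)/2 = 0.66, v̄ = (0.81+2.14)/2 = 1.475 → q = 11.5×0.66×1.475 = 11.20 ft³/s
Panel 2-3: Δb = 9.9 ft, d̄ = (1.07+0.94)/2 = 1.005, v̄ = (2.14+1.66)/2 = 1.9 → q = 9.9×1.005×1.9 = 18.90 ft³/s
Panel 3-4: Δb = 22.3 ft, d̄ = (0.94+0.86)/2 = 0.9, v̄ = (1.66+1.75)/2 = 1.705 → q = 22.3×0.9×1.705 = 34.22 ft³/s
Panel 4-5: Δb = 13.5 ft, d̄ = (0.86+0.22)/2 = 0.54, v̄ = (1.75+0.57)/2 = 1.16 → q = 13.5×0.54×1.16 = 8.456 ft³/s
Q = Σ q = 72.78 ft³/s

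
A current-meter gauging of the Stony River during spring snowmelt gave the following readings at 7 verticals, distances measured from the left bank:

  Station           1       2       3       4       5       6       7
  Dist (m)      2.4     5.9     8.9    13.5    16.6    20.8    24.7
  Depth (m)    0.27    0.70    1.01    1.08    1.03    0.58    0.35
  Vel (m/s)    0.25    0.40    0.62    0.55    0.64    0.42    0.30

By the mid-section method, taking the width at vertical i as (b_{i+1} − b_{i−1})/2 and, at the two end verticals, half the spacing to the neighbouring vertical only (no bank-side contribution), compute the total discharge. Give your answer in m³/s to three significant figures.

w_1 = (5.9 − 2.4)/2 = 1.75 m; q_1 = 0.25 × 0.27 × 1.75 = 0.1181 m³/s
w_2 = (8.9 − 2.4)/2 = 3.25 m; q_2 = 0.40 × 0.70 × 3.25 = 0.9100 m³/s
w_3 = (13.5 − 5.9)/2 = 3.8 m; q_3 = 0.62 × 1.01 × 3.8 = 2.380 m³/s
w_4 = (16.6 − 8.9)/2 = 3.85 m; q_4 = 0.55 × 1.08 × 3.85 = 2.287 m³/s
w_5 = (20.8 − 13.5)/2 = 3.65 m; q_5 = 0.64 × 1.03 × 3.65 = 2.406 m³/s
w_6 = (24.7 − 16.6)/2 = 4.05 m; q_6 = 0.42 × 0.58 × 4.05 = 0.9866 m³/s
w_7 = (24.7 − 20.8)/2 = 1.95 m; q_7 = 0.30 × 0.35 × 1.95 = 0.2048 m³/s
Q = Σ qᵢ = 9.292 m³/s

9.29 m³/s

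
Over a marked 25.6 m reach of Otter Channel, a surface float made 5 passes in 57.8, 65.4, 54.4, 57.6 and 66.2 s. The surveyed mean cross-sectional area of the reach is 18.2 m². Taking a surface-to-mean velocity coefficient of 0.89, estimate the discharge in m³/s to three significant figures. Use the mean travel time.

6.88 m³/s

t̄ = (57.8 + 65.4 + 54.4 + 57.6 + 66.2) / 5 = 60.28 s
v_surface = L / t̄ = 25.6 / 60.28 = 0.4247 m/s
v_mean = 0.89 × 0.4247 = 0.3780 m/s
Q = A × v_mean = 18.2 × 0.3780 = 6.879 m³/s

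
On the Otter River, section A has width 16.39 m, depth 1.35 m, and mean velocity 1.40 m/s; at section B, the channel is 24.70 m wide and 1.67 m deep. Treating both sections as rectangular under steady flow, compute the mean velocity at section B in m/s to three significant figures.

Q = A₁V₁ = (16.39×1.35) × 1.40 = 30.98 m³/s
A₂ = 24.70 × 1.67 = 41.25 m²
V₂ = Q/A₂ = 30.98/41.25 = 0.7510 m/s

0.751 m/s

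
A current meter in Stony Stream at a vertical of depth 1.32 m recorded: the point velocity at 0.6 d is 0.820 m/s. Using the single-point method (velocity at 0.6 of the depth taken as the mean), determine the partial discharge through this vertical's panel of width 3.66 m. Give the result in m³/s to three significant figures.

v̄ = v₀.₆ = 0.820 m/s
q = v̄ × d × w = 0.8200 × 1.32 × 3.66 = 3.962 m³/s

3.96 m³/s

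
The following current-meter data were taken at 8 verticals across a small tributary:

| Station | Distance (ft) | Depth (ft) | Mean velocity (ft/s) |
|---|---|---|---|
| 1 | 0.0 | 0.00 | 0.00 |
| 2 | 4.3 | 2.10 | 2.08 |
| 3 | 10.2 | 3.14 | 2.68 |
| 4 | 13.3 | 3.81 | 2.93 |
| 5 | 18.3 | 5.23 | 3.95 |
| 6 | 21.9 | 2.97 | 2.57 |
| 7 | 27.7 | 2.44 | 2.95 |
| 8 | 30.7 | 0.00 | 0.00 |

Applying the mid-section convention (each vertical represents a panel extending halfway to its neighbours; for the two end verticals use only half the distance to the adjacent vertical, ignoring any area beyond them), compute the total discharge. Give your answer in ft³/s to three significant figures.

262 ft³/s

w_2 = (10.2 − 0.0)/2 = 5.1 ft; q_2 = 2.08 × 2.10 × 5.1 = 22.28 ft³/s
w_3 = (13.3 − 4.3)/2 = 4.5 ft; q_3 = 2.68 × 3.14 × 4.5 = 37.87 ft³/s
w_4 = (18.3 − 10.2)/2 = 4.05 ft; q_4 = 2.93 × 3.81 × 4.05 = 45.21 ft³/s
w_5 = (21.9 − 13.3)/2 = 4.3 ft; q_5 = 3.95 × 5.23 × 4.3 = 88.83 ft³/s
w_6 = (27.7 − 18.3)/2 = 4.7 ft; q_6 = 2.57 × 2.97 × 4.7 = 35.87 ft³/s
w_7 = (30.7 − 21.9)/2 = 4.4 ft; q_7 = 2.95 × 2.44 × 4.4 = 31.67 ft³/s
Stations 1, 8 contribute zero (depth or velocity is 0).
Q = Σ qᵢ = 261.7 ft³/s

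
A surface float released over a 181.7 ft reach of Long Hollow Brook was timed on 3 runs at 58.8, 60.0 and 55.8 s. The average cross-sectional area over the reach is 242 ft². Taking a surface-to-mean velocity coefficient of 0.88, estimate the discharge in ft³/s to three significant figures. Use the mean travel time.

t̄ = (58.8 + 60.0 + 55.8) / 3 = 58.2 s
v_surface = L / t̄ = 181.7 / 58.2 = 3.122 ft/s
v_mean = 0.88 × 3.122 = 2.747 ft/s
Q = A × v_mean = 242 × 2.747 = 664.9 ft³/s

665 ft³/s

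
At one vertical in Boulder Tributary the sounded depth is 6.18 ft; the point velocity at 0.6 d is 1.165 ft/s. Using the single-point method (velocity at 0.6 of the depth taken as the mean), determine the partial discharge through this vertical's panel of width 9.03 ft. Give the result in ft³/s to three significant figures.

65.0 ft³/s

v̄ = v₀.₆ = 1.165 ft/s
q = v̄ × d × w = 1.165 × 6.18 × 9.03 = 65.01 ft³/s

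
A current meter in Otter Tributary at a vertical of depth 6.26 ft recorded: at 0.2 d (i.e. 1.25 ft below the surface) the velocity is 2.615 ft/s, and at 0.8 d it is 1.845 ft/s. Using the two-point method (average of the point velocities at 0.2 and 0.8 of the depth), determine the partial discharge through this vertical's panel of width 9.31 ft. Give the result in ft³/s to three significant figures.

v̄ = (2.615 + 1.845) / 2 = 2.230 ft/s
q = v̄ × d × w = 2.230 × 6.26 × 9.31 = 130.0 ft³/s

130 ft³/s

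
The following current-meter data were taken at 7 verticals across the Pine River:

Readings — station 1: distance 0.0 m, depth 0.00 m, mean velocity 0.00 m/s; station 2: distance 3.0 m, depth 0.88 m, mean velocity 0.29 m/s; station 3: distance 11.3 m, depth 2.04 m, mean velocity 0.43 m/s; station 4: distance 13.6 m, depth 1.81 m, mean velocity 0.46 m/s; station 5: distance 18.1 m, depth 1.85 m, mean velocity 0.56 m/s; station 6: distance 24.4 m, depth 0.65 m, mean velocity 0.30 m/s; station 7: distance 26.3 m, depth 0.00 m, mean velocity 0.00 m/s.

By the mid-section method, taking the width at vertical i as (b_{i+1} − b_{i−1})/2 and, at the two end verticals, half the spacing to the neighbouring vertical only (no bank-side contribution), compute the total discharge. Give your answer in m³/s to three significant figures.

w_2 = (11.3 − 0.0)/2 = 5.65 m; q_2 = 0.29 × 0.88 × 5.65 = 1.442 m³/s
w_3 = (13.6 − 3.0)/2 = 5.3 m; q_3 = 0.43 × 2.04 × 5.3 = 4.649 m³/s
w_4 = (18.1 − 11.3)/2 = 3.4 m; q_4 = 0.46 × 1.81 × 3.4 = 2.831 m³/s
w_5 = (24.4 − 13.6)/2 = 5.4 m; q_5 = 0.56 × 1.85 × 5.4 = 5.594 m³/s
w_6 = (26.3 − 18.1)/2 = 4.1 m; q_6 = 0.30 × 0.65 × 4.1 = 0.7995 m³/s
Stations 1, 7 contribute zero (depth or velocity is 0).
Q = Σ qᵢ = 15.32 m³/s

15.3 m³/s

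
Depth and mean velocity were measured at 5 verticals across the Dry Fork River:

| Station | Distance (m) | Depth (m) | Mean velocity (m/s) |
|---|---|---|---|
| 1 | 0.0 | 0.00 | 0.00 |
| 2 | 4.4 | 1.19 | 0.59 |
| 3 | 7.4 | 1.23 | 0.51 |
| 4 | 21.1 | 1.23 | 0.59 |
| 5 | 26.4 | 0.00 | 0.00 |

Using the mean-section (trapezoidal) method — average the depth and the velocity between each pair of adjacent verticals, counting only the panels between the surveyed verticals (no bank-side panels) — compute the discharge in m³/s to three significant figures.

Panel 1-2: Δb = 4.4 m, d̄ = (0.00+1.19)/2 = 0.595, v̄ = (0.00+0.59)/2 = 0.295 → q = 4.4×0.595×0.295 = 0.7723 m³/s
Panel 2-3: Δb = 3 m, d̄ = (1.19+1.23)/2 = 1.21, v̄ = (0.59+0.51)/2 = 0.55 → q = 3×1.21×0.55 = 1.997 m³/s
Panel 3-4: Δb = 13.7 m, d̄ = (1.23+1.23)/2 = 1.23, v̄ = (0.51+0.59)/2 = 0.55 → q = 13.7×1.23×0.55 = 9.268 m³/s
Panel 4-5: Δb = 5.3 m, d̄ = (1.23+0.00)/2 = 0.615, v̄ = (0.59+0.00)/2 = 0.295 → q = 5.3×0.615×0.295 = 0.9616 m³/s
Q = Σ q = 13.00 m³/s

13.0 m³/s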